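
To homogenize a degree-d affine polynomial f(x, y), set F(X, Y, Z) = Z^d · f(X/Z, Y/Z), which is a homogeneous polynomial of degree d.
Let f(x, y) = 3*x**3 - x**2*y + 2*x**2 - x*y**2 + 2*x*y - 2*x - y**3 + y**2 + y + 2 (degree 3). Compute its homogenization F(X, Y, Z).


F(X, Y, Z) = 3*X**3 - X**2*Y + 2*X**2*Z - X*Y**2 + 2*X*Y*Z - 2*X*Z**2 - Y**3 + Y**2*Z + Y*Z**2 + 2*Z**3

deg(f) = 3.
Substitute x = X/Z, y = Y/Z into f, then multiply by Z^3.
  monomial 3·x^3·y^0 ↦ 3·X^3·Y^0·Z^0.
  monomial -1·x^2·y^1 ↦ -1·X^2·Y^1·Z^0.
  monomial 2·x^2·y^0 ↦ 2·X^2·Y^0·Z^1.
  monomial -1·x^1·y^2 ↦ -1·X^1·Y^2·Z^0.
  monomial 2·x^1·y^1 ↦ 2·X^1·Y^1·Z^1.
  monomial -2·x^1·y^0 ↦ -2·X^1·Y^0·Z^2.
  monomial -1·x^0·y^3 ↦ -1·X^0·Y^3·Z^0.
  monomial 1·x^0·y^2 ↦ 1·X^0·Y^2·Z^1.
  monomial 1·x^0·y^1 ↦ 1·X^0·Y^1·Z^2.
  monomial 2·x^0·y^0 ↦ 2·X^0·Y^0·Z^3.
Collecting: F(X, Y, Z) = 3*X**3 - X**2*Y + 2*X**2*Z - X*Y**2 + 2*X*Y*Z - 2*X*Z**2 - Y**3 + Y**2*Z + Y*Z**2 + 2*Z**3.


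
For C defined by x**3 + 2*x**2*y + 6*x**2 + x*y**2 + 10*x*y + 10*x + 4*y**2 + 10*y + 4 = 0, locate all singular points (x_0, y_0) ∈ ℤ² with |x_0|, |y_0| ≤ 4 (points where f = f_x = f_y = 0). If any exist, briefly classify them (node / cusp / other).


Singular points: {(-3, 1)}; classification: node.

Compute partial derivatives:
  f_x = 3*x**2 + 4*x*y + 12*x + y**2 + 10*y + 10.
  f_y = 2*x**2 + 2*x*y + 10*x + 8*y + 10.
Scan x_0 ∈ {−4, ..., 4}. For each x_0, f_y(x_0, y) is a polynomial in y; find its integer roots y ∈ {−4, ..., 4}, then test f_x and f at those candidates.
  x = -4: f_y(-4, y) = 2; no integer root y with |y| ≤ 4.
  x = -3: f_y(-3, y) = 2*y - 2; vanishes at y ∈ {1}. (-3, 1): f_x = 0, f = 0 — SINGULAR.
  x = -2: f_y(-2, y) = 4*y - 2; no integer root y with |y| ≤ 4.
  x = -1: f_y(-1, y) = 6*y + 2; no integer root y with |y| ≤ 4.
  x = 0: f_y(0, y) = 8*y + 10; no integer root y with |y| ≤ 4.
  x = 1: f_y(1, y) = 10*y + 22; no integer root y with |y| ≤ 4.
  x = 2: f_y(2, y) = 12*y + 38; no integer root y with |y| ≤ 4.
  x = 3: f_y(3, y) = 14*y + 58; no integer root y with |y| ≤ 4.
  x = 4: f_y(4, y) = 16*y + 82; no integer root y with |y| ≤ 4.
Only singular point on the grid: (-3, 1).
Classify: substitute x = -3 + u, y = 1 + v and expand: f = u**3 + 2*u**2*v - u**2 + u*v**2 + v**2.
No constant or linear terms (consistent with a singular point). Quadratic part: -u**2 + v**2. Cubic part: u**3 + 2*u**2*v + u*v**2.
The quadratic part v**2 - u**2 = (v − u)(v + u) splits into two distinct linear factors, so there are two distinct tangent lines y − 1 = ±(x − -3) — this is a node (ordinary double point).
Classification: node.


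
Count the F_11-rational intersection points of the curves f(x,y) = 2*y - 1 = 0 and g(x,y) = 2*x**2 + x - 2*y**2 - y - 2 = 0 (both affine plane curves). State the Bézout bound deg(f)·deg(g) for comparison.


Common zeros: {(1, 6), (4, 6)}; count = 2; Bézout bound = 2.

deg(f) = 1, deg(g) = 2, so Bézout bound = 2.
Scan x ∈ F_11. For each x, list the y ∈ F_11 with f(x, y) ≡ 0 and those with g(x, y) ≡ 0 (mod 11); the common zeros in that column are the intersection.
  x = 0: f ≡ 0 at y ∈ {6}; g ≡ 0 at y ∈ ∅; common: ∅.
  x = 1: f ≡ 0 at y ∈ {6}; g ≡ 0 at y ∈ {6, 10}; common: {6}.
  x = 2: f ≡ 0 at y ∈ {6}; g ≡ 0 at y ∈ ∅; common: ∅.
  x = 3: f ≡ 0 at y ∈ {6}; g ≡ 0 at y ∈ ∅; common: ∅.
  x = 4: f ≡ 0 at y ∈ {6}; g ≡ 0 at y ∈ {6, 10}; common: {6}.
  x = 5: f ≡ 0 at y ∈ {6}; g ≡ 0 at y ∈ ∅; common: ∅.
  x = 6: f ≡ 0 at y ∈ {6}; g ≡ 0 at y ∈ {2, 3}; common: ∅.
  x = 7: f ≡ 0 at y ∈ {6}; g ≡ 0 at y ∈ {8}; common: ∅.
  x = 8: f ≡ 0 at y ∈ {6}; g ≡ 0 at y ∈ ∅; common: ∅.
  x = 9: f ≡ 0 at y ∈ {6}; g ≡ 0 at y ∈ {8}; common: ∅.
  x = 10: f ≡ 0 at y ∈ {6}; g ≡ 0 at y ∈ {2, 3}; common: ∅.
Collecting: common zeros = {(1, 6), (4, 6)}, so the count is 2.
Comparison with the Bézout bound: 2 ≤ 2 = deg(f)·deg(g), as expected for curves with no common component (the bound is attained).


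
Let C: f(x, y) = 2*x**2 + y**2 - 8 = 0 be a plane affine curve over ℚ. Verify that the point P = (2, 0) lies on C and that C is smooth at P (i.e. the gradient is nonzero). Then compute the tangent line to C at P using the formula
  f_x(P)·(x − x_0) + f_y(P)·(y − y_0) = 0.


Tangent line at P: 8*x - 16 = 0.

Step 1: f(2, 0) = 0, so P lies on C.
Step 2: partial derivatives
  f_x(x, y) = 4*x, f_y(x, y) = 2*y.
  f_x(P) = 8, f_y(P) = 0 (gradient nonzero, so P is smooth).
Step 3: tangent line at P: 8·(x − 2) + 0·(y − 0) = 0.
Expanding: 8*x - 16 = 0.


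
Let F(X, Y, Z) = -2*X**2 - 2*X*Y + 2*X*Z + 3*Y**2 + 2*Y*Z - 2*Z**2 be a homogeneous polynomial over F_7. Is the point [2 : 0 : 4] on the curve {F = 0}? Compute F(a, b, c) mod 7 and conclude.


F(2,0,4) ≡ 4 (mod 7); P is NOT on the curve.

Evaluate F(2, 0, 4) term-by-term (mod 7).
  -2*X**2 ↦ -2·4·1·1 = -8
  -2*X*Y ↦ -2·2·0·1 = 0
  2*X*Z ↦ 2·2·1·4 = 16
  3*Y**2 ↦ 3·1·0·1 = 0
  2*Y*Z ↦ 2·1·0·4 = 0
  -2*Z**2 ↦ -2·1·1·16 = -32
Sum: F(2, 0, 4) = (-8) + (0) + (16) + (0) + (0) + (-32) = -24.
Reducing mod 7: -24 ≡ 4 (mod 7).
Since F(a, b, c) ≡ 4 ≠ 0 (mod 7), P does NOT lie on the curve.


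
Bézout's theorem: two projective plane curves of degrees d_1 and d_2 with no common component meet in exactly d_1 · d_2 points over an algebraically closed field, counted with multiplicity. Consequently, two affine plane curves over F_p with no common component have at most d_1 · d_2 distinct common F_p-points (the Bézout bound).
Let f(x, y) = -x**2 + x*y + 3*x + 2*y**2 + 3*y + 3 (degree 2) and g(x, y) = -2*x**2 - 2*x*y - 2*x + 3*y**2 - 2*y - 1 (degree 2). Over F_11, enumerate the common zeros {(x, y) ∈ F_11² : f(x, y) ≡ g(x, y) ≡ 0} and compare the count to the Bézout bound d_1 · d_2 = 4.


Common zeros: {(3, 7), (10, 2)}; count = 2; Bézout bound = 4.

deg(f) = 2, deg(g) = 2, so Bézout bound = 4.
Scan x ∈ F_11. For each x, list the y ∈ F_11 with f(x, y) ≡ 0 and those with g(x, y) ≡ 0 (mod 11); the common zeros in that column are the intersection.
  x = 0: f ≡ 0 at y ∈ ∅; g ≡ 0 at y ∈ {1, 7}; common: ∅.
  x = 1: f ≡ 0 at y ∈ {1, 8}; g ≡ 0 at y ∈ ∅; common: ∅.
  x = 2: f ≡ 0 at y ∈ ∅; g ≡ 0 at y ∈ {4, 9}; common: ∅.
  x = 3: f ≡ 0 at y ∈ {1, 7}; g ≡ 0 at y ∈ {3, 7}; common: {7}.
  x = 4: f ≡ 0 at y ∈ ∅; g ≡ 0 at y ∈ {3, 4}; common: ∅.
  x = 5: f ≡ 0 at y ∈ ∅; g ≡ 0 at y ∈ ∅; common: ∅.
  x = 6: f ≡ 0 at y ∈ {2, 10}; g ≡ 0 at y ∈ ∅; common: ∅.
  x = 7: f ≡ 0 at y ∈ {7, 10}; g ≡ 0 at y ∈ ∅; common: ∅.
  x = 8: f ≡ 0 at y ∈ ∅; g ≡ 0 at y ∈ ∅; common: ∅.
  x = 9: f ≡ 0 at y ∈ ∅; g ≡ 0 at y ∈ {1, 2}; common: ∅.
  x = 10: f ≡ 0 at y ∈ {2, 8}; g ≡ 0 at y ∈ {2, 9}; common: {2}.
Collecting: common zeros = {(3, 7), (10, 2)}, so the count is 2.
Comparison with the Bézout bound: 2 ≤ 4 = deg(f)·deg(g), as expected for curves with no common component (the affine F_11-count falls short of the bound because intersections may lie at infinity, over extension fields, or carry multiplicity).


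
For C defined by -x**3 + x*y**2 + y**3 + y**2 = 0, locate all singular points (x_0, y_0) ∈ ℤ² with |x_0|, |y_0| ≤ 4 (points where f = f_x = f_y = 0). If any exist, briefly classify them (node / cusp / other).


Singular points: {(0, 0)}; classification: cusp.

Compute partial derivatives:
  f_x = -3*x**2 + y**2.
  f_y = 2*x*y + 3*y**2 + 2*y.
Scan x_0 ∈ {−4, ..., 4}. For each x_0, f_y(x_0, y) is a polynomial in y; find its integer roots y ∈ {−4, ..., 4}, then test f_x and f at those candidates.
  x = -4: f_y(-4, y) = 3*y**2 - 6*y; vanishes at y ∈ {0, 2}. (-4, 0): f_x = -48 ≠ 0; (-4, 2): f_x = -44 ≠ 0.
  x = -3: f_y(-3, y) = 3*y**2 - 4*y; vanishes at y ∈ {0}. (-3, 0): f_x = -27 ≠ 0.
  x = -2: f_y(-2, y) = 3*y**2 - 2*y; vanishes at y ∈ {0}. (-2, 0): f_x = -12 ≠ 0.
  x = -1: f_y(-1, y) = 3*y**2; vanishes at y ∈ {0}. (-1, 0): f_x = -3 ≠ 0.
  x = 0: f_y(0, y) = 3*y**2 + 2*y; vanishes at y ∈ {0}. (0, 0): f_x = 0, f = 0 — SINGULAR.
  x = 1: f_y(1, y) = 3*y**2 + 4*y; vanishes at y ∈ {0}. (1, 0): f_x = -3 ≠ 0.
  x = 2: f_y(2, y) = 3*y**2 + 6*y; vanishes at y ∈ {-2, 0}. (2, -2): f_x = -8 ≠ 0; (2, 0): f_x = -12 ≠ 0.
  x = 3: f_y(3, y) = 3*y**2 + 8*y; vanishes at y ∈ {0}. (3, 0): f_x = -27 ≠ 0.
  x = 4: f_y(4, y) = 3*y**2 + 10*y; vanishes at y ∈ {0}. (4, 0): f_x = -48 ≠ 0.
Only singular point on the grid: (0, 0).
Classify: substitute x = 0 + u, y = 0 + v and expand: f = -u**3 + u*v**2 + v**3 + v**2.
No constant or linear terms (consistent with a singular point). Quadratic part: v**2. Cubic part: -u**3 + u*v**2 + v**3.
The quadratic part v**2 is a perfect square, so there is a single (double) tangent line v = 0, i.e. y = 0. Restricting the cubic part to that line (v = 0) leaves -u**3 ≠ 0, so f is not divisible by v and the branch is v² ≈ u**3 to lowest order — this is a cusp.
Classification: cusp.


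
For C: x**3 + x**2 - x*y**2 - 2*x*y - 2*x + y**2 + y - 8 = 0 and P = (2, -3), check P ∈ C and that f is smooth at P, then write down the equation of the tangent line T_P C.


Tangent line at P: 11*x + 3*y - 13 = 0.

Step 1: f(2, -3) = 0, so P lies on C.
Step 2: partial derivatives
  f_x(x, y) = 3*x**2 + 2*x - y**2 - 2*y - 2, f_y(x, y) = -2*x*y - 2*x + 2*y + 1.
  f_x(P) = 11, f_y(P) = 3 (gradient nonzero, so P is smooth).
Step 3: tangent line at P: 11·(x − 2) + 3·(y − -3) = 0.
Expanding: 11*x + 3*y - 13 = 0.


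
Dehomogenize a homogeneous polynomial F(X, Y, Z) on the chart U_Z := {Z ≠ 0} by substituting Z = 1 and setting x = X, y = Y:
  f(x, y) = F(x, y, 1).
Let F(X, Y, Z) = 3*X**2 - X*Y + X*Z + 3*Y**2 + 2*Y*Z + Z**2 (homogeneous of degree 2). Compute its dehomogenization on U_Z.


f(x, y) = 3*x**2 - x*y + x + 3*y**2 + 2*y + 1

On U_Z we set Z = 1. Each monomial c·X^i·Y^j·Z^k in F becomes c·x^i·y^j·1^k = c·x^i·y^j.
Substituting Z = 1: F(X, Y, 1) = 3*x**2 - x*y + x + 3*y**2 + 2*y + 1.
Note: deg(f) ≤ deg(F) = 2; strict inequality happens when F is divisible by Z (lost terms).


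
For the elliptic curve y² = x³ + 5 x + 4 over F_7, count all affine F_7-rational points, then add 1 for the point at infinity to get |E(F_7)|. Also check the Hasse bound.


Affine points = {(0, 2), (0, 5), (2, 1), (2, 6), (3, 2), (3, 5), (4, 2), (4, 5), (5, 0)}; affine count = 9; |E(F_7)| = 10.

Discriminant check: Δ ∝ 4a³ + 27b² = 4·5³ + 27·4² = 4·125 + 27·16 ≡ 1 (mod 7). Nonzero ⇒ E is nonsingular.
For each x ∈ F_7, compute rhs = x³ + 5·x + 4 mod 7, then count y ∈ F_7 with y² ≡ rhs.
  x = 0: rhs = 4, matching y values: 2, 5 (2 points).
  x = 1: rhs = 3, matching y values: none (0 points).
  x = 2: rhs = 1, matching y values: 1, 6 (2 points).
  x = 3: rhs = 4, matching y values: 2, 5 (2 points).
  x = 4: rhs = 4, matching y values: 2, 5 (2 points).
  x = 5: rhs = 0, matching y values: 0 (1 points).
  x = 6: rhs = 5, matching y values: none (0 points).
Total affine count: 9.
Full point count |E(F_7)| = 9 + 1 = 10.
Hasse bound: |10 − (7+1)| = |2| = 2 ≤ 2√7 ≈ 5.2915 ✓.


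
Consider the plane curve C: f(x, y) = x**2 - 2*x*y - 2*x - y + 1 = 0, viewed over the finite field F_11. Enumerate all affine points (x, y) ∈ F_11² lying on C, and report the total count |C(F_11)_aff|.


Affine F_11-points: {(0, 1), (1, 0), (2, 9), (3, 10), (4, 1), (6, 7), (7, 9), (8, 10), (9, 8), (10, 7)}; count = 10.

For each of the 121 pairs (x, y) ∈ F_11², evaluate f(x, y) mod 11. Record the zeros.
  x = 0: [0↦1, 1↦0, 2↦10, 3↦9, 4↦8, 5↦7, 6↦6, 7↦5, 8↦4, 9↦3, 10↦2]  zeros at y ∈ {1}
  x = 1: [0↦0, 1↦8, 2↦5, 3↦2, 4↦10, 5↦7, 6↦4, 7↦1, 8↦9, 9↦6, 10↦3]  zeros at y ∈ {0}
  x = 2: [0↦1, 1↦7, 2↦2, 3↦8, 4↦3, 5↦9, 6↦4, 7↦10, 8↦5, 9↦0, 10↦6]  zeros at y ∈ {9}
  x = 3: [0↦4, 1↦8, 2↦1, 3↦5, 4↦9, 5↦2, 6↦6, 7↦10, 8↦3, 9↦7, 10↦0]  zeros at y ∈ {10}
  x = 4: [0↦9, 1↦0, 2↦2, 3↦4, 4↦6, 5↦8, 6↦10, 7↦1, 8↦3, 9↦5, 10↦7]  zeros at y ∈ {1}
  x = 5: [0↦5, 1↦5, 2↦5, 3↦5, 4↦5, 5↦5, 6↦5, 7↦5, 8↦5, 9↦5, 10↦5]  zeros at y ∈ ∅
  x = 6: [0↦3, 1↦1, 2↦10, 3↦8, 4↦6, 5↦4, 6↦2, 7↦0, 8↦9, 9↦7, 10↦5]  zeros at y ∈ {7}
  x = 7: [0↦3, 1↦10, 2↦6, 3↦2, 4↦9, 5↦5, 6↦1, 7↦8, 8↦4, 9↦0, 10↦7]  zeros at y ∈ {9}
  x = 8: [0↦5, 1↦10, 2↦4, 3↦9, 4↦3, 5↦8, 6↦2, 7↦7, 8↦1, 9↦6, 10↦0]  zeros at y ∈ {10}
  x = 9: [0↦9, 1↦1, 2↦4, 3↦7, 4↦10, 5↦2, 6↦5, 7↦8, 8↦0, 9↦3, 10↦6]  zeros at y ∈ {8}
  x = 10: [0↦4, 1↦5, 2↦6, 3↦7, 4↦8, 5↦9, 6↦10, 7↦0, 8↦1, 9↦2, 10↦3]  zeros at y ∈ {7}
Collecting zeros: affine points = {(0, 1), (1, 0), (2, 9), (3, 10), (4, 1), (6, 7), (7, 9), (8, 10), (9, 8), (10, 7)}.
Total count |C(F_11)_aff| = 10.


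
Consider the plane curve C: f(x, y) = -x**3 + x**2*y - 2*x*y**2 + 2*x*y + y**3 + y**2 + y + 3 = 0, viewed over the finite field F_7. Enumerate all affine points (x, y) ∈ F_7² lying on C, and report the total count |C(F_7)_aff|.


Affine F_7-points: {(0, 3), (1, 2), (3, 5), (4, 1), (4, 5), (5, 5), (5, 6)}; count = 7.

For each of the 49 pairs (x, y) ∈ F_7², evaluate f(x, y) mod 7. Record the zeros.
  x = 0: [0↦3, 1↦6, 2↦3, 3↦0, 4↦3, 5↦4, 6↦2]  zeros at y ∈ {3}
  x = 1: [0↦2, 1↦6, 2↦0, 3↦4, 4↦3, 5↦3, 6↦3]  zeros at y ∈ {2}
  x = 2: [0↦2, 1↦2, 2↦2, 3↦1, 4↦5, 5↦6, 6↦3]  zeros at y ∈ ∅
  x = 3: [0↦4, 1↦2, 2↦3, 3↦6, 4↦3, 5↦0, 6↦3]  zeros at y ∈ {5}
  x = 4: [0↦2, 1↦0, 2↦4, 3↦6, 4↦5, 5↦0, 6↦4]  zeros at y ∈ {1, 5}
  x = 5: [0↦4, 1↦4, 2↦6, 3↦2, 4↦5, 5↦0, 6↦0]  zeros at y ∈ {5, 6}
  x = 6: [0↦4, 1↦1, 2↦3, 3↦2, 4↦4, 5↦1, 6↦6]  zeros at y ∈ ∅
Collecting zeros: affine points = {(0, 3), (1, 2), (3, 5), (4, 1), (4, 5), (5, 5), (5, 6)}.
Total count |C(F_7)_aff| = 7.


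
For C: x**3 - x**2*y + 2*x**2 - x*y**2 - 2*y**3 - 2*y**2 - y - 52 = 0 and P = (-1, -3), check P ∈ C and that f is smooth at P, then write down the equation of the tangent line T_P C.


Tangent line at P: -16*x - 50*y - 166 = 0.

Step 1: f(-1, -3) = 0, so P lies on C.
Step 2: partial derivatives
  f_x(x, y) = 3*x**2 - 2*x*y + 4*x - y**2, f_y(x, y) = -x**2 - 2*x*y - 6*y**2 - 4*y - 1.
  f_x(P) = -16, f_y(P) = -50 (gradient nonzero, so P is smooth).
Step 3: tangent line at P: -16·(x − -1) + -50·(y − -3) = 0.
Expanding: -16*x - 50*y - 166 = 0.


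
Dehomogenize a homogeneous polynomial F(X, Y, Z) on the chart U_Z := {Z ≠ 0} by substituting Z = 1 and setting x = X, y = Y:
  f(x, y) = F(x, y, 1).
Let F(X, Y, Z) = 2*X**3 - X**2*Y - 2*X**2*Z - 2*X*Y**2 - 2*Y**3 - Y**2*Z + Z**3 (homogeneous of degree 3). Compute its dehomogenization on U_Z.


f(x, y) = 2*x**3 - x**2*y - 2*x**2 - 2*x*y**2 - 2*y**3 - y**2 + 1

On U_Z we set Z = 1. Each monomial c·X^i·Y^j·Z^k in F becomes c·x^i·y^j·1^k = c·x^i·y^j.
Substituting Z = 1: F(X, Y, 1) = 2*x**3 - x**2*y - 2*x**2 - 2*x*y**2 - 2*y**3 - y**2 + 1.
Note: deg(f) ≤ deg(F) = 3; strict inequality happens when F is divisible by Z (lost terms).


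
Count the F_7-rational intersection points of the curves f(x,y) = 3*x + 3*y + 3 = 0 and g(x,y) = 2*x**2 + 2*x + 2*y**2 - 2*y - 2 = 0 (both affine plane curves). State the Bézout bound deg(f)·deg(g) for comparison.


Common zeros: {(1, 5), (4, 2)}; count = 2; Bézout bound = 2.

deg(f) = 1, deg(g) = 2, so Bézout bound = 2.
Scan x ∈ F_7. For each x, list the y ∈ F_7 with f(x, y) ≡ 0 and those with g(x, y) ≡ 0 (mod 7); the common zeros in that column are the intersection.
  x = 0: f ≡ 0 at y ∈ {6}; g ≡ 0 at y ∈ ∅; common: ∅.
  x = 1: f ≡ 0 at y ∈ {5}; g ≡ 0 at y ∈ {3, 5}; common: {5}.
  x = 2: f ≡ 0 at y ∈ {4}; g ≡ 0 at y ∈ {2, 6}; common: ∅.
  x = 3: f ≡ 0 at y ∈ {3}; g ≡ 0 at y ∈ ∅; common: ∅.
  x = 4: f ≡ 0 at y ∈ {2}; g ≡ 0 at y ∈ {2, 6}; common: {2}.
  x = 5: f ≡ 0 at y ∈ {1}; g ≡ 0 at y ∈ {3, 5}; common: ∅.
  x = 6: f ≡ 0 at y ∈ {0}; g ≡ 0 at y ∈ ∅; common: ∅.
Collecting: common zeros = {(1, 5), (4, 2)}, so the count is 2.
Comparison with the Bézout bound: 2 ≤ 2 = deg(f)·deg(g), as expected for curves with no common component (the bound is attained).


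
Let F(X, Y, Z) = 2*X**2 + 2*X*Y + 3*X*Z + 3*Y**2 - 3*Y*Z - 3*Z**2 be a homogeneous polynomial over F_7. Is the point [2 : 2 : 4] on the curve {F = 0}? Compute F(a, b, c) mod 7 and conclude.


F(2,2,4) ≡ 1 (mod 7); P is NOT on the curve.

Evaluate F(2, 2, 4) term-by-term (mod 7).
  2*X**2 ↦ 2·4·1·1 = 8
  2*X*Y ↦ 2·2·2·1 = 8
  3*X*Z ↦ 3·2·1·4 = 24
  3*Y**2 ↦ 3·1·4·1 = 12
  -3*Y*Z ↦ -3·1·2·4 = -24
  -3*Z**2 ↦ -3·1·1·16 = -48
Sum: F(2, 2, 4) = (8) + (8) + (24) + (12) + (-24) + (-48) = -20.
Reducing mod 7: -20 ≡ 1 (mod 7).
Since F(a, b, c) ≡ 1 ≠ 0 (mod 7), P does NOT lie on the curve.


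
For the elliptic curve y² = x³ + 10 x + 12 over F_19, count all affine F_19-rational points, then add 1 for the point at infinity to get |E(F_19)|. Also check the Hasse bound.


Affine points = {(1, 2), (1, 17), (5, 4), (5, 15), (7, 8), (7, 11), (11, 3), (11, 16), (12, 6), (12, 13), (18, 1), (18, 18)}; affine count = 12; |E(F_19)| = 13.

Discriminant check: Δ ∝ 4a³ + 27b² = 4·10³ + 27·12² = 4·1000 + 27·144 ≡ 3 (mod 19). Nonzero ⇒ E is nonsingular.
For each x ∈ F_19, compute rhs = x³ + 10·x + 12 mod 19, then count y ∈ F_19 with y² ≡ rhs.
  x = 0: rhs = 12, matching y values: none (0 points).
  x = 1: rhs = 4, matching y values: 2, 17 (2 points).
  x = 2: rhs = 2, matching y values: none (0 points).
  x = 3: rhs = 12, matching y values: none (0 points).
  x = 4: rhs = 2, matching y values: none (0 points).
  x = 5: rhs = 16, matching y values: 4, 15 (2 points).
  x = 6: rhs = 3, matching y values: none (0 points).
  x = 7: rhs = 7, matching y values: 8, 11 (2 points).
  x = 8: rhs = 15, matching y values: none (0 points).
  x = 9: rhs = 14, matching y values: none (0 points).
  x = 10: rhs = 10, matching y values: none (0 points).
  x = 11: rhs = 9, matching y values: 3, 16 (2 points).
  x = 12: rhs = 17, matching y values: 6, 13 (2 points).
  x = 13: rhs = 2, matching y values: none (0 points).
  x = 14: rhs = 8, matching y values: none (0 points).
  x = 15: rhs = 3, matching y values: none (0 points).
  x = 16: rhs = 12, matching y values: none (0 points).
  x = 17: rhs = 3, matching y values: none (0 points).
  x = 18: rhs = 1, matching y values: 1, 18 (2 points).
Total affine count: 12.
Full point count |E(F_19)| = 12 + 1 = 13.
Hasse bound: |13 − (19+1)| = |-7| = 7 ≤ 2√19 ≈ 8.7178 ✓.


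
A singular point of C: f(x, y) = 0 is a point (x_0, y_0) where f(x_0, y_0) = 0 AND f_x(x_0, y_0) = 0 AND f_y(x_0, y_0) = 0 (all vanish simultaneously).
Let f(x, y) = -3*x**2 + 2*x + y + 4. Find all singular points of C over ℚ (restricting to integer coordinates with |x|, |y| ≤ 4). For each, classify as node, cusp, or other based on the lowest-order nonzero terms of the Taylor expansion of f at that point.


No singular points in the scanned grid; C is smooth there.

Compute partial derivatives:
  f_x = 2 - 6*x.
  f_y = 1.
f_y = 1 is a nonzero constant, so f_y never vanishes: no point (x, y) can satisfy f = f_x = f_y = 0. In particular no (x, y) ∈ {−4, ..., 4}² is singular; the curve is smooth.


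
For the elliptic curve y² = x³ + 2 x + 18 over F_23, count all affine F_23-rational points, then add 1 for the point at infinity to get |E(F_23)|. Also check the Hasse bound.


Affine points = {(0, 8), (0, 15), (6, 4), (6, 19), (9, 11), (9, 12), (10, 7), (10, 16), (16, 11), (16, 12), (20, 10), (20, 13), (21, 11), (21, 12)}; affine count = 14; |E(F_23)| = 15.

Discriminant check: Δ ∝ 4a³ + 27b² = 4·2³ + 27·18² = 4·8 + 27·324 ≡ 17 (mod 23). Nonzero ⇒ E is nonsingular.
For each x ∈ F_23, compute rhs = x³ + 2·x + 18 mod 23, then count y ∈ F_23 with y² ≡ rhs.
  x = 0: rhs = 18, matching y values: 8, 15 (2 points).
  x = 1: rhs = 21, matching y values: none (0 points).
  x = 2: rhs = 7, matching y values: none (0 points).
  x = 3: rhs = 5, matching y values: none (0 points).
  x = 4: rhs = 21, matching y values: none (0 points).
  x = 5: rhs = 15, matching y values: none (0 points).
  x = 6: rhs = 16, matching y values: 4, 19 (2 points).
  x = 7: rhs = 7, matching y values: none (0 points).
  x = 8: rhs = 17, matching y values: none (0 points).
  x = 9: rhs = 6, matching y values: 11, 12 (2 points).
  x = 10: rhs = 3, matching y values: 7, 16 (2 points).
  x = 11: rhs = 14, matching y values: none (0 points).
  x = 12: rhs = 22, matching y values: none (0 points).
  x = 13: rhs = 10, matching y values: none (0 points).
  x = 14: rhs = 7, matching y values: none (0 points).
  x = 15: rhs = 19, matching y values: none (0 points).
  x = 16: rhs = 6, matching y values: 11, 12 (2 points).
  x = 17: rhs = 20, matching y values: none (0 points).
  x = 18: rhs = 21, matching y values: none (0 points).
  x = 19: rhs = 15, matching y values: none (0 points).
  x = 20: rhs = 8, matching y values: 10, 13 (2 points).
  x = 21: rhs = 6, matching y values: 11, 12 (2 points).
  x = 22: rhs = 15, matching y values: none (0 points).
Total affine count: 14.
Full point count |E(F_23)| = 14 + 1 = 15.
Hasse bound: |15 − (23+1)| = |-9| = 9 ≤ 2√23 ≈ 9.5917 ✓.


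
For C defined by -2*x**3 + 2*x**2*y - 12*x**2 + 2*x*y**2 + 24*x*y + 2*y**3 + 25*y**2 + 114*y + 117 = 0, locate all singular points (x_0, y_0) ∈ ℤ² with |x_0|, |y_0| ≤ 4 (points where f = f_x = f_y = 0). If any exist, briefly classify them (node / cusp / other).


Singular points: {(-3, -3)}; classification: cusp.

Compute partial derivatives:
  f_x = -6*x**2 + 4*x*y - 24*x + 2*y**2 + 24*y.
  f_y = 2*x**2 + 4*x*y + 24*x + 6*y**2 + 50*y + 114.
Scan x_0 ∈ {−4, ..., 4}. For each x_0, f_y(x_0, y) is a polynomial in y; find its integer roots y ∈ {−4, ..., 4}, then test f_x and f at those candidates.
  x = -4: f_y(-4, y) = 6*y**2 + 34*y + 50; no integer root y with |y| ≤ 4.
  x = -3: f_y(-3, y) = 6*y**2 + 38*y + 60; vanishes at y ∈ {-3}. (-3, -3): f_x = 0, f = 0 — SINGULAR.
  x = -2: f_y(-2, y) = 6*y**2 + 42*y + 74; no integer root y with |y| ≤ 4.
  x = -1: f_y(-1, y) = 6*y**2 + 46*y + 92; no integer root y with |y| ≤ 4.
  x = 0: f_y(0, y) = 6*y**2 + 50*y + 114; no integer root y with |y| ≤ 4.
  x = 1: f_y(1, y) = 6*y**2 + 54*y + 140; no integer root y with |y| ≤ 4.
  x = 2: f_y(2, y) = 6*y**2 + 58*y + 170; no integer root y with |y| ≤ 4.
  x = 3: f_y(3, y) = 6*y**2 + 62*y + 204; no integer root y with |y| ≤ 4.
  x = 4: f_y(4, y) = 6*y**2 + 66*y + 242; no integer root y with |y| ≤ 4.
Only singular point on the grid: (-3, -3).
Classify: substitute x = -3 + u, y = -3 + v and expand: f = -2*u**3 + 2*u**2*v + 2*u*v**2 + 2*v**3 + v**2.
No constant or linear terms (consistent with a singular point). Quadratic part: v**2. Cubic part: -2*u**3 + 2*u**2*v + 2*u*v**2 + 2*v**3.
The quadratic part v**2 is a perfect square, so there is a single (double) tangent line v = 0, i.e. y = -3. Restricting the cubic part to that line (v = 0) leaves -2*u**3 ≠ 0, so f is not divisible by v and the branch is v² ≈ 2*u**3 to lowest order — this is a cusp.
Classification: cusp.


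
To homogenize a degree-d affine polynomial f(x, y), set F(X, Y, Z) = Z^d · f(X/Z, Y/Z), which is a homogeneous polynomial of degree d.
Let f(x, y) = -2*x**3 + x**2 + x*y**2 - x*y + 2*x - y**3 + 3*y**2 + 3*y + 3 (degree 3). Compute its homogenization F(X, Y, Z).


F(X, Y, Z) = -2*X**3 + X**2*Z + X*Y**2 - X*Y*Z + 2*X*Z**2 - Y**3 + 3*Y**2*Z + 3*Y*Z**2 + 3*Z**3

deg(f) = 3.
Substitute x = X/Z, y = Y/Z into f, then multiply by Z^3.
  monomial -2·x^3·y^0 ↦ -2·X^3·Y^0·Z^0.
  monomial 1·x^2·y^0 ↦ 1·X^2·Y^0·Z^1.
  monomial 1·x^1·y^2 ↦ 1·X^1·Y^2·Z^0.
  monomial -1·x^1·y^1 ↦ -1·X^1·Y^1·Z^1.
  monomial 2·x^1·y^0 ↦ 2·X^1·Y^0·Z^2.
  monomial -1·x^0·y^3 ↦ -1·X^0·Y^3·Z^0.
  monomial 3·x^0·y^2 ↦ 3·X^0·Y^2·Z^1.
  monomial 3·x^0·y^1 ↦ 3·X^0·Y^1·Z^2.
  monomial 3·x^0·y^0 ↦ 3·X^0·Y^0·Z^3.
Collecting: F(X, Y, Z) = -2*X**3 + X**2*Z + X*Y**2 - X*Y*Z + 2*X*Z**2 - Y**3 + 3*Y**2*Z + 3*Y*Z**2 + 3*Z**3.


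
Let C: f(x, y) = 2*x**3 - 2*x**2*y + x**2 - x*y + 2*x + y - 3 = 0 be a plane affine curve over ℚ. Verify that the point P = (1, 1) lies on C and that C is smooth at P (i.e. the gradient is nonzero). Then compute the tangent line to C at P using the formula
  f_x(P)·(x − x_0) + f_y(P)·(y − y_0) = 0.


Tangent line at P: 5*x - 2*y - 3 = 0.

Step 1: f(1, 1) = 0, so P lies on C.
Step 2: partial derivatives
  f_x(x, y) = 6*x**2 - 4*x*y + 2*x - y + 2, f_y(x, y) = -2*x**2 - x + 1.
  f_x(P) = 5, f_y(P) = -2 (gradient nonzero, so P is smooth).
Step 3: tangent line at P: 5·(x − 1) + -2·(y − 1) = 0.
Expanding: 5*x - 2*y - 3 = 0.


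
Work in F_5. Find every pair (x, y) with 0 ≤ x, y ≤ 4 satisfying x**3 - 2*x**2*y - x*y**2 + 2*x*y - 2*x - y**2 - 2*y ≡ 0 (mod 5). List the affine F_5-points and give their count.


Affine F_5-points: {(0, 0), (0, 3), (1, 1), (1, 3), (2, 1), (2, 2), (4, 1)}; count = 7.

For each of the 25 pairs (x, y) ∈ F_5², evaluate f(x, y) mod 5. Record the zeros.
  x = 0: [0↦0, 1↦2, 2↦2, 3↦0, 4↦1]  zeros at y ∈ {0, 3}
  x = 1: [0↦4, 1↦0, 2↦2, 3↦0, 4↦4]  zeros at y ∈ {1, 3}
  x = 2: [0↦4, 1↦0, 2↦0, 3↦4, 4↦2]  zeros at y ∈ {1, 2}
  x = 3: [0↦1, 1↦3, 2↦2, 3↦3, 4↦1]  zeros at y ∈ ∅
  x = 4: [0↦1, 1↦0, 2↦4, 3↦3, 4↦2]  zeros at y ∈ {1}
Collecting zeros: affine points = {(0, 0), (0, 3), (1, 1), (1, 3), (2, 1), (2, 2), (4, 1)}.
Total count |C(F_5)_aff| = 7.


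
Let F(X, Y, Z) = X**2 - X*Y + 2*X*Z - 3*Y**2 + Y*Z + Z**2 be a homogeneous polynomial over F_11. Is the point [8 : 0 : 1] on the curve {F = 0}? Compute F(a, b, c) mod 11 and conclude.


F(8,0,1) ≡ 4 (mod 11); P is NOT on the curve.

Evaluate F(8, 0, 1) term-by-term (mod 11).
  X**2 ↦ 1·64·1·1 = 64
  -X*Y ↦ -1·8·0·1 = 0
  2*X*Z ↦ 2·8·1·1 = 16
  -3*Y**2 ↦ -3·1·0·1 = 0
  Y*Z ↦ 1·1·0·1 = 0
  Z**2 ↦ 1·1·1·1 = 1
Sum: F(8, 0, 1) = (64) + (0) + (16) + (0) + (0) + (1) = 81.
Reducing mod 11: 81 ≡ 4 (mod 11).
Since F(a, b, c) ≡ 4 ≠ 0 (mod 11), P does NOT lie on the curve.


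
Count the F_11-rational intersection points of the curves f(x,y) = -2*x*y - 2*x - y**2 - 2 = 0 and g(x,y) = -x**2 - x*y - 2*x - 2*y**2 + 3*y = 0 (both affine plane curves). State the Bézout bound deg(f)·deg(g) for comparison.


Common zeros: ∅; count = 0; Bézout bound = 4.

deg(f) = 2, deg(g) = 2, so Bézout bound = 4.
Scan x ∈ F_11. For each x, list the y ∈ F_11 with f(x, y) ≡ 0 and those with g(x, y) ≡ 0 (mod 11); the common zeros in that column are the intersection.
  x = 0: f ≡ 0 at y ∈ {3, 8}; g ≡ 0 at y ∈ {0, 7}; common: ∅.
  x = 1: f ≡ 0 at y ∈ ∅; g ≡ 0 at y ∈ ∅; common: ∅.
  x = 2: f ≡ 0 at y ∈ {1, 6}; g ≡ 0 at y ∈ {7, 10}; common: ∅.
  x = 3: f ≡ 0 at y ∈ {7, 9}; g ≡ 0 at y ∈ {3, 8}; common: ∅.
  x = 4: f ≡ 0 at y ∈ ∅; g ≡ 0 at y ∈ ∅; common: ∅.
  x = 5: f ≡ 0 at y ∈ ∅; g ≡ 0 at y ∈ ∅; common: ∅.
  x = 6: f ≡ 0 at y ∈ {5}; g ≡ 0 at y ∈ ∅; common: ∅.
  x = 7: f ≡ 0 at y ∈ {4}; g ≡ 0 at y ∈ ∅; common: ∅.
  x = 8: f ≡ 0 at y ∈ ∅; g ≡ 0 at y ∈ {4, 10}; common: ∅.
  x = 9: f ≡ 0 at y ∈ ∅; g ≡ 0 at y ∈ {0, 8}; common: ∅.
  x = 10: f ≡ 0 at y ∈ {0, 2}; g ≡ 0 at y ∈ ∅; common: ∅.
Collecting: common zeros = ∅, so the count is 0.
Comparison with the Bézout bound: 0 ≤ 4 = deg(f)·deg(g), as expected for curves with no common component (the affine F_11-count falls short of the bound because intersections may lie at infinity, over extension fields, or carry multiplicity).


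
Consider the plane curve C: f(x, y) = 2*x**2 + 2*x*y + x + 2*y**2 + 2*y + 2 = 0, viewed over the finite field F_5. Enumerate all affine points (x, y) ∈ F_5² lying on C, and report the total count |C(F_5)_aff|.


Affine F_5-points: {(1, 0), (1, 3), (2, 1), (3, 3), (4, 1), (4, 4)}; count = 6.

For each of the 25 pairs (x, y) ∈ F_5², evaluate f(x, y) mod 5. Record the zeros.
  x = 0: [0↦2, 1↦1, 2↦4, 3↦1, 4↦2]  zeros at y ∈ ∅
  x = 1: [0↦0, 1↦1, 2↦1, 3↦0, 4↦3]  zeros at y ∈ {0, 3}
  x = 2: [0↦2, 1↦0, 2↦2, 3↦3, 4↦3]  zeros at y ∈ {1}
  x = 3: [0↦3, 1↦3, 2↦2, 3↦0, 4↦2]  zeros at y ∈ {3}
  x = 4: [0↦3, 1↦0, 2↦1, 3↦1, 4↦0]  zeros at y ∈ {1, 4}
Collecting zeros: affine points = {(1, 0), (1, 3), (2, 1), (3, 3), (4, 1), (4, 4)}.
Total count |C(F_5)_aff| = 6.


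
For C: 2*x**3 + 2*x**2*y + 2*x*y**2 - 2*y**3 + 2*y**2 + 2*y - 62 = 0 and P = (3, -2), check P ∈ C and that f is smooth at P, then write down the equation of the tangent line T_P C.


Tangent line at P: 38*x - 36*y - 186 = 0.

Step 1: f(3, -2) = 0, so P lies on C.
Step 2: partial derivatives
  f_x(x, y) = 6*x**2 + 4*x*y + 2*y**2, f_y(x, y) = 2*x**2 + 4*x*y - 6*y**2 + 4*y + 2.
  f_x(P) = 38, f_y(P) = -36 (gradient nonzero, so P is smooth).
Step 3: tangent line at P: 38·(x − 3) + -36·(y − -2) = 0.
Expanding: 38*x - 36*y - 186 = 0.


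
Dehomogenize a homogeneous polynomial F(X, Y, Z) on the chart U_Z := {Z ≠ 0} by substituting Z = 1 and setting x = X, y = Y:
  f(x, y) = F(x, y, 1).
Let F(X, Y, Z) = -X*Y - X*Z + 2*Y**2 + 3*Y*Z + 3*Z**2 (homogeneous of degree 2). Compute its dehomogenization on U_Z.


f(x, y) = -x*y - x + 2*y**2 + 3*y + 3

On U_Z we set Z = 1. Each monomial c·X^i·Y^j·Z^k in F becomes c·x^i·y^j·1^k = c·x^i·y^j.
Substituting Z = 1: F(X, Y, 1) = -x*y - x + 2*y**2 + 3*y + 3.
Note: deg(f) ≤ deg(F) = 2; strict inequality happens when F is divisible by Z (lost terms).


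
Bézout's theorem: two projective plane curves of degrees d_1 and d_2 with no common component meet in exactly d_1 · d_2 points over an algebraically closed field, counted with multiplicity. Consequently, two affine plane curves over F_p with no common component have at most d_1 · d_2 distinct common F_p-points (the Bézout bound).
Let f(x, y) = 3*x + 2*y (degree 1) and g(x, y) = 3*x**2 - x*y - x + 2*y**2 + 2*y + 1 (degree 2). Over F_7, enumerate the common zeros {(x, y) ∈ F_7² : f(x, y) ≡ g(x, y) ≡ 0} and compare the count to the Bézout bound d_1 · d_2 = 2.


Common zeros: {(3, 6), (6, 5)}; count = 2; Bézout bound = 2.

deg(f) = 1, deg(g) = 2, so Bézout bound = 2.
Scan x ∈ F_7. For each x, list the y ∈ F_7 with f(x, y) ≡ 0 and those with g(x, y) ≡ 0 (mod 7); the common zeros in that column are the intersection.
  x = 0: f ≡ 0 at y ∈ {0}; g ≡ 0 at y ∈ ∅; common: ∅.
  x = 1: f ≡ 0 at y ∈ {2}; g ≡ 0 at y ∈ ∅; common: ∅.
  x = 2: f ≡ 0 at y ∈ {4}; g ≡ 0 at y ∈ ∅; common: ∅.
  x = 3: f ≡ 0 at y ∈ {6}; g ≡ 0 at y ∈ {5, 6}; common: {6}.
  x = 4: f ≡ 0 at y ∈ {1}; g ≡ 0 at y ∈ {2, 6}; common: ∅.
  x = 5: f ≡ 0 at y ∈ {3}; g ≡ 0 at y ∈ {1, 4}; common: ∅.
  x = 6: f ≡ 0 at y ∈ {5}; g ≡ 0 at y ∈ {4, 5}; common: {5}.
Collecting: common zeros = {(3, 6), (6, 5)}, so the count is 2.
Comparison with the Bézout bound: 2 ≤ 2 = deg(f)·deg(g), as expected for curves with no common component (the bound is attained).


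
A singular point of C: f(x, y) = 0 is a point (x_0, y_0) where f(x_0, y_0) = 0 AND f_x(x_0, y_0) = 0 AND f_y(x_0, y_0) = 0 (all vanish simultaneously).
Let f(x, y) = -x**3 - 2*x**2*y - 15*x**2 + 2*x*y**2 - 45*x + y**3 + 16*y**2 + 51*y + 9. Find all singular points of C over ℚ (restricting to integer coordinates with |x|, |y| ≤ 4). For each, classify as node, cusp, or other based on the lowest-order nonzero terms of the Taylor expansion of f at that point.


Singular points: {(-3, -3)}; classification: cusp.

Compute partial derivatives:
  f_x = -3*x**2 - 4*x*y - 30*x + 2*y**2 - 45.
  f_y = -2*x**2 + 4*x*y + 3*y**2 + 32*y + 51.
Scan x_0 ∈ {−4, ..., 4}. For each x_0, f_y(x_0, y) is a polynomial in y; find its integer roots y ∈ {−4, ..., 4}, then test f_x and f at those candidates.
  x = -4: f_y(-4, y) = 3*y**2 + 16*y + 19; no integer root y with |y| ≤ 4.
  x = -3: f_y(-3, y) = 3*y**2 + 20*y + 33; vanishes at y ∈ {-3}. (-3, -3): f_x = 0, f = 0 — SINGULAR.
  x = -2: f_y(-2, y) = 3*y**2 + 24*y + 43; no integer root y with |y| ≤ 4.
  x = -1: f_y(-1, y) = 3*y**2 + 28*y + 49; no integer root y with |y| ≤ 4.
  x = 0: f_y(0, y) = 3*y**2 + 32*y + 51; no integer root y with |y| ≤ 4.
  x = 1: f_y(1, y) = 3*y**2 + 36*y + 49; no integer root y with |y| ≤ 4.
  x = 2: f_y(2, y) = 3*y**2 + 40*y + 43; no integer root y with |y| ≤ 4.
  x = 3: f_y(3, y) = 3*y**2 + 44*y + 33; no integer root y with |y| ≤ 4.
  x = 4: f_y(4, y) = 3*y**2 + 48*y + 19; no integer root y with |y| ≤ 4.
Only singular point on the grid: (-3, -3).
Classify: substitute x = -3 + u, y = -3 + v and expand: f = -u**3 - 2*u**2*v + 2*u*v**2 + v**3 + v**2.
No constant or linear terms (consistent with a singular point). Quadratic part: v**2. Cubic part: -u**3 - 2*u**2*v + 2*u*v**2 + v**3.
The quadratic part v**2 is a perfect square, so there is a single (double) tangent line v = 0, i.e. y = -3. Restricting the cubic part to that line (v = 0) leaves -u**3 ≠ 0, so f is not divisible by v and the branch is v² ≈ u**3 to lowest order — this is a cusp.
Classification: cusp.


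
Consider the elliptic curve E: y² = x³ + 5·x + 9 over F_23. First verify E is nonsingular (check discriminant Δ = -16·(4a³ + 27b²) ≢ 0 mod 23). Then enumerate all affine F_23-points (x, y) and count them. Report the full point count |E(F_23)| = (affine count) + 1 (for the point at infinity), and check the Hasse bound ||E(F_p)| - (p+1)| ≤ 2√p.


Affine points = {(0, 3), (0, 20), (2, 2), (2, 21), (4, 1), (4, 22), (6, 5), (6, 18), (8, 3), (8, 20), (9, 1), (9, 22), (10, 1), (10, 22), (12, 7), (12, 16), (15, 3), (15, 20), (17, 4), (17, 19), (20, 6), (20, 17), (22, 7), (22, 16)}; affine count = 24; |E(F_23)| = 25.

Discriminant check: Δ ∝ 4a³ + 27b² = 4·5³ + 27·9² = 4·125 + 27·81 ≡ 19 (mod 23). Nonzero ⇒ E is nonsingular.
For each x ∈ F_23, compute rhs = x³ + 5·x + 9 mod 23, then count y ∈ F_23 with y² ≡ rhs.
  x = 0: rhs = 9, matching y values: 3, 20 (2 points).
  x = 1: rhs = 15, matching y values: none (0 points).
  x = 2: rhs = 4, matching y values: 2, 21 (2 points).
  x = 3: rhs = 5, matching y values: none (0 points).
  x = 4: rhs = 1, matching y values: 1, 22 (2 points).
  x = 5: rhs = 21, matching y values: none (0 points).
  x = 6: rhs = 2, matching y values: 5, 18 (2 points).
  x = 7: rhs = 19, matching y values: none (0 points).
  x = 8: rhs = 9, matching y values: 3, 20 (2 points).
  x = 9: rhs = 1, matching y values: 1, 22 (2 points).
  x = 10: rhs = 1, matching y values: 1, 22 (2 points).
  x = 11: rhs = 15, matching y values: none (0 points).
  x = 12: rhs = 3, matching y values: 7, 16 (2 points).
  x = 13: rhs = 17, matching y values: none (0 points).
  x = 14: rhs = 17, matching y values: none (0 points).
  x = 15: rhs = 9, matching y values: 3, 20 (2 points).
  x = 16: rhs = 22, matching y values: none (0 points).
  x = 17: rhs = 16, matching y values: 4, 19 (2 points).
  x = 18: rhs = 20, matching y values: none (0 points).
  x = 19: rhs = 17, matching y values: none (0 points).
  x = 20: rhs = 13, matching y values: 6, 17 (2 points).
  x = 21: rhs = 14, matching y values: none (0 points).
  x = 22: rhs = 3, matching y values: 7, 16 (2 points).
Total affine count: 24.
Full point count |E(F_23)| = 24 + 1 = 25.
Hasse bound: |25 − (23+1)| = |1| = 1 ≤ 2√23 ≈ 9.5917 ✓.


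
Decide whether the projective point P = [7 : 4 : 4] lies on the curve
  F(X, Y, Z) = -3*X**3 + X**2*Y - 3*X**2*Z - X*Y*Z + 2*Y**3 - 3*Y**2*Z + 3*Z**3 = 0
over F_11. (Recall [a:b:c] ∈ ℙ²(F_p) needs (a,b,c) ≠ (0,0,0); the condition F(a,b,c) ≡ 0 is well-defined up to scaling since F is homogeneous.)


F(7,4,4) ≡ 3 (mod 11); P is NOT on the curve.

Evaluate F(7, 4, 4) term-by-term (mod 11).
  -3*X**3 ↦ -3·343·1·1 = -1029
  X**2*Y ↦ 1·49·4·1 = 196
  -3*X**2*Z ↦ -3·49·1·4 = -588
  -X*Y*Z ↦ -1·7·4·4 = -112
  2*Y**3 ↦ 2·1·64·1 = 128
  -3*Y**2*Z ↦ -3·1·16·4 = -192
  3*Z**3 ↦ 3·1·1·64 = 192
Sum: F(7, 4, 4) = (-1029) + (196) + (-588) + (-112) + (128) + (-192) + (192) = -1405.
Reducing mod 11: -1405 ≡ 3 (mod 11).
Since F(a, b, c) ≡ 3 ≠ 0 (mod 11), P does NOT lie on the curve.


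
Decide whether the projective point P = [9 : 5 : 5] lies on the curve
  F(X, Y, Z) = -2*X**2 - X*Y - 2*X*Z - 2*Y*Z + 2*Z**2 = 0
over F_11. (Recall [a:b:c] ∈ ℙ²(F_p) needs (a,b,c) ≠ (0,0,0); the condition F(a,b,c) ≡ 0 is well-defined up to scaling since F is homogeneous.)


F(9,5,5) ≡ 0 (mod 11); P is on the curve.

Evaluate F(9, 5, 5) term-by-term (mod 11).
  -2*X**2 ↦ -2·81·1·1 = -162
  -X*Y ↦ -1·9·5·1 = -45
  -2*X*Z ↦ -2·9·1·5 = -90
  -2*Y*Z ↦ -2·1·5·5 = -50
  2*Z**2 ↦ 2·1·1·25 = 50
Sum: F(9, 5, 5) = (-162) + (-45) + (-90) + (-50) + (50) = -297.
Reducing mod 11: -297 ≡ 0 (mod 11).
Since F(a, b, c) ≡ 0 (mod 11), P lies on the curve.


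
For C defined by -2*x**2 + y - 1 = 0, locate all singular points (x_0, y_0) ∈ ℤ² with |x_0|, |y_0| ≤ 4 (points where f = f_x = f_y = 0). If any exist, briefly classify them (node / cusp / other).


No singular points in the scanned grid; C is smooth there.

Compute partial derivatives:
  f_x = -4*x.
  f_y = 1.
f_y = 1 is a nonzero constant, so f_y never vanishes: no point (x, y) can satisfy f = f_x = f_y = 0. In particular no (x, y) ∈ {−4, ..., 4}² is singular; the curve is smooth.


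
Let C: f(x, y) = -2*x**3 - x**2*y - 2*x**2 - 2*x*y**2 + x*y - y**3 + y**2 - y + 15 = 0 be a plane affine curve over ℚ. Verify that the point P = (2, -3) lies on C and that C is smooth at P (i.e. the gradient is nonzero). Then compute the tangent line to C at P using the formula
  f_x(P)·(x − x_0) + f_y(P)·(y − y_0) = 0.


Tangent line at P: -41*x - 12*y + 46 = 0.

Step 1: f(2, -3) = 0, so P lies on C.
Step 2: partial derivatives
  f_x(x, y) = -6*x**2 - 2*x*y - 4*x - 2*y**2 + y, f_y(x, y) = -x**2 - 4*x*y + x - 3*y**2 + 2*y - 1.
  f_x(P) = -41, f_y(P) = -12 (gradient nonzero, so P is smooth).
Step 3: tangent line at P: -41·(x − 2) + -12·(y − -3) = 0.
Expanding: -41*x - 12*y + 46 = 0.


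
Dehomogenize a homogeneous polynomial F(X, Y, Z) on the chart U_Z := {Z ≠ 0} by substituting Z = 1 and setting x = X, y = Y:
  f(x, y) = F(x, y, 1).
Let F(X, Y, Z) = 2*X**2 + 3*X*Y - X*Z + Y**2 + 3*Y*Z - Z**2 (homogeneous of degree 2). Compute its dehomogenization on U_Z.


f(x, y) = 2*x**2 + 3*x*y - x + y**2 + 3*y - 1

On U_Z we set Z = 1. Each monomial c·X^i·Y^j·Z^k in F becomes c·x^i·y^j·1^k = c·x^i·y^j.
Substituting Z = 1: F(X, Y, 1) = 2*x**2 + 3*x*y - x + y**2 + 3*y - 1.
Note: deg(f) ≤ deg(F) = 2; strict inequality happens when F is divisible by Z (lost terms).


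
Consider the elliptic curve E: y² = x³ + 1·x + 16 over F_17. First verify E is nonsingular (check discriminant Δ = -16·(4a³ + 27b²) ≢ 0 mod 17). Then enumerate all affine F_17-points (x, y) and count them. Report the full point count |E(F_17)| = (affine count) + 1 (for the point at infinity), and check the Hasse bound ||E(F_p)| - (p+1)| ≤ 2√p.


Affine points = {(0, 4), (0, 13), (1, 1), (1, 16), (2, 3), (2, 14), (4, 4), (4, 13), (6, 0), (7, 3), (7, 14), (8, 3), (8, 14), (11, 7), (11, 10), (13, 4), (13, 13)}; affine count = 17; |E(F_17)| = 18.

Discriminant check: Δ ∝ 4a³ + 27b² = 4·1³ + 27·16² = 4·1 + 27·256 ≡ 14 (mod 17). Nonzero ⇒ E is nonsingular.
For each x ∈ F_17, compute rhs = x³ + 1·x + 16 mod 17, then count y ∈ F_17 with y² ≡ rhs.
  x = 0: rhs = 16, matching y values: 4, 13 (2 points).
  x = 1: rhs = 1, matching y values: 1, 16 (2 points).
  x = 2: rhs = 9, matching y values: 3, 14 (2 points).
  x = 3: rhs = 12, matching y values: none (0 points).
  x = 4: rhs = 16, matching y values: 4, 13 (2 points).
  x = 5: rhs = 10, matching y values: none (0 points).
  x = 6: rhs = 0, matching y values: 0 (1 points).
  x = 7: rhs = 9, matching y values: 3, 14 (2 points).
  x = 8: rhs = 9, matching y values: 3, 14 (2 points).
  x = 9: rhs = 6, matching y values: none (0 points).
  x = 10: rhs = 6, matching y values: none (0 points).
  x = 11: rhs = 15, matching y values: 7, 10 (2 points).
  x = 12: rhs = 5, matching y values: none (0 points).
  x = 13: rhs = 16, matching y values: 4, 13 (2 points).
  x = 14: rhs = 3, matching y values: none (0 points).
  x = 15: rhs = 6, matching y values: none (0 points).
  x = 16: rhs = 14, matching y values: none (0 points).
Total affine count: 17.
Full point count |E(F_17)| = 17 + 1 = 18.
Hasse bound: |18 − (17+1)| = |0| = 0 ≤ 2√17 ≈ 8.2462 ✓.
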